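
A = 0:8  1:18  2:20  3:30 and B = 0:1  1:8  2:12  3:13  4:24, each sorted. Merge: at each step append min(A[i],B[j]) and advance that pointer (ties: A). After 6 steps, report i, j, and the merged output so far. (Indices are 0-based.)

i=2, j=4, merged so far=[1, 8, 8, 12, 13, 18]

i=0 j=0: A[i]=8>B[j]=1 take 1, j++
i=0 j=1: A[i]=8<=B[j]=8 take 8, i++
i=1 j=1: A[i]=18>B[j]=8 take 8, j++
i=1 j=2: A[i]=18>B[j]=12 take 12, j++
i=1 j=3: A[i]=18>B[j]=13 take 13, j++
i=1 j=4: A[i]=18<=B[j]=24 take 18, i++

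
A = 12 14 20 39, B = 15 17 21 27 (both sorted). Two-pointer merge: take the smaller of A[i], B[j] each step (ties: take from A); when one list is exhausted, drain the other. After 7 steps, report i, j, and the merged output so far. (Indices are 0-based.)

[i=0,j=0] A[i]=12<=B[j]=15 take 12 → i++
[i=1,j=0] A[i]=14<=B[j]=15 take 14 → i++
[i=2,j=0] A[i]=20>B[j]=15 take 15 → j++
[i=2,j=1] A[i]=20>B[j]=17 take 17 → j++
[i=2,j=2] A[i]=20<=B[j]=21 take 20 → i++
[i=3,j=2] A[i]=39>B[j]=21 take 21 → j++
[i=3,j=3] A[i]=39>B[j]=27 take 27 → j++

i=3, j=4, merged so far=[12, 14, 15, 17, 20, 21, 27]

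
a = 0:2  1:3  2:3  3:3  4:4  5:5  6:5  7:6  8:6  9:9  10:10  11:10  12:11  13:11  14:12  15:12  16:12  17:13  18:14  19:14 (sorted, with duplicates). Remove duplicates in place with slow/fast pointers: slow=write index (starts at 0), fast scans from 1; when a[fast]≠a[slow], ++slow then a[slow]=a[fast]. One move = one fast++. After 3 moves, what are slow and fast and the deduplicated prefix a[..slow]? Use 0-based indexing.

slow=1, fast=4, prefix=[2, 3]

(s=0,f=1) a[fast]=3≠a[slow]=2 write a[1]=3 → slow++,fast++
(s=1,f=2) a[fast]=3=a[slow] dup → fast++
(s=1,f=3) a[fast]=3=a[slow] dup → fast++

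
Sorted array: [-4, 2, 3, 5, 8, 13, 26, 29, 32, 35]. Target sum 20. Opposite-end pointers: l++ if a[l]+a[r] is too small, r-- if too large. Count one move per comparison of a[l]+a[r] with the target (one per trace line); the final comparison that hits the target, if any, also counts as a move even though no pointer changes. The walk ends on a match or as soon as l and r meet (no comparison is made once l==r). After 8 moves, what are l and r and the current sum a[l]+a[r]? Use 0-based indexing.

l=4, r=5, sum=21

[0,9] -4+35=31 >20 → r--
[0,8] -4+32=28 >20 → r--
[0,7] -4+29=25 >20 → r--
[0,6] -4+26=22 >20 → r--
[0,5] -4+13=9 <20 → l++
[1,5] 2+13=15 <20 → l++
[2,5] 3+13=16 <20 → l++
[3,5] 5+13=18 <20 → l++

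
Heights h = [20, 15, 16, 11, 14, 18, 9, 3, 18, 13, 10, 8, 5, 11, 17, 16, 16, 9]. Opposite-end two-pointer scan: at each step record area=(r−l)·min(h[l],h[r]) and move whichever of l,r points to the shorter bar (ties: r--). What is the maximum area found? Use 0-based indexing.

[0,17] min(20,9)*17=153 best=153 * → r--
[0,16] min(20,16)*16=256 best=256 * → r--
[0,15] min(20,16)*15=240 best=256 → r--
[0,14] min(20,17)*14=238 best=256 → r--
[0,13] min(20,11)*13=143 best=256 → r--
[0,12] min(20,5)*12=60 best=256 → r--
[0,11] min(20,8)*11=88 best=256 → r--
[0,10] min(20,10)*10=100 best=256 → r--
[0,9] min(20,13)*9=117 best=256 → r--
[0,8] min(20,18)*8=144 best=256 → r--
[0,7] min(20,3)*7=21 best=256 → r--
[0,6] min(20,9)*6=54 best=256 → r--
[0,5] min(20,18)*5=90 best=256 → r--
[0,4] min(20,14)*4=56 best=256 → r--
[0,3] min(20,11)*3=33 best=256 → r--
[0,2] min(20,16)*2=32 best=256 → r--
[0,1] min(20,15)*1=15 best=256 → r--

max area = 256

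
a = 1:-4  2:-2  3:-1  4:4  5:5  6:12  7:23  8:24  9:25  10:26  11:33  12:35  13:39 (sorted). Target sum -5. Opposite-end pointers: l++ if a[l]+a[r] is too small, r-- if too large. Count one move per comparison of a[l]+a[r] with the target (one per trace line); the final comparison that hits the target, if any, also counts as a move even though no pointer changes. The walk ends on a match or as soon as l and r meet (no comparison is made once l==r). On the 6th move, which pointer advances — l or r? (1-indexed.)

r

l=1 r=13: -4+39=35 >-5, r--
l=1 r=12: -4+35=31 >-5, r--
l=1 r=11: -4+33=29 >-5, r--
l=1 r=10: -4+26=22 >-5, r--
l=1 r=9: -4+25=21 >-5, r--
l=1 r=8: -4+24=20 >-5, r--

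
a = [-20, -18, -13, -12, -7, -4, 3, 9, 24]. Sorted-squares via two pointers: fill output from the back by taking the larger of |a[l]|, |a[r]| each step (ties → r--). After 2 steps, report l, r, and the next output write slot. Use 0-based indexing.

[0,8] |-20|<=|24| out[8]=576 → r--
[0,7] |-20|>|9| out[7]=400 → l++

l=1, r=7, next write slot=6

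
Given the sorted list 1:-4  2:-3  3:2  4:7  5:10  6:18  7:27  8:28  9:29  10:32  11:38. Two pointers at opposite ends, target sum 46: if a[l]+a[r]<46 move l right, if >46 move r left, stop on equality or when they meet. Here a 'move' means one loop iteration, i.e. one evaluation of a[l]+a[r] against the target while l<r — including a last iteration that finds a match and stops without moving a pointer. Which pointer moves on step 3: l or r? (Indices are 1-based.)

l

[1,11] -4+38=34 <46 → l++
[2,11] -3+38=35 <46 → l++
[3,11] 2+38=40 <46 → l++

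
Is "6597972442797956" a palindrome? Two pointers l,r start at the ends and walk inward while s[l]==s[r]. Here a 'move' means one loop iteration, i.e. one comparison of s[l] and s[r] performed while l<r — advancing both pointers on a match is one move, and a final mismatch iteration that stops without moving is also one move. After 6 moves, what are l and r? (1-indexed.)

[1,16] '6'=='6' → l++,r--
[2,15] '5'=='5' → l++,r--
[3,14] '9'=='9' → l++,r--
[4,13] '7'=='7' → l++,r--
[5,12] '9'=='9' → l++,r--
[6,11] '7'=='7' → l++,r--

l=7, r=10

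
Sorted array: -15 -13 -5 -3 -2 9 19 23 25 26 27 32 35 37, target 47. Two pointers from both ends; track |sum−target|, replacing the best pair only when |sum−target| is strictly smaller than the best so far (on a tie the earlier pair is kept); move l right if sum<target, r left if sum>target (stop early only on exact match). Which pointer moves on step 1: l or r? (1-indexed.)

l=1 r=14: -15+37=22 d=25 *, l++

l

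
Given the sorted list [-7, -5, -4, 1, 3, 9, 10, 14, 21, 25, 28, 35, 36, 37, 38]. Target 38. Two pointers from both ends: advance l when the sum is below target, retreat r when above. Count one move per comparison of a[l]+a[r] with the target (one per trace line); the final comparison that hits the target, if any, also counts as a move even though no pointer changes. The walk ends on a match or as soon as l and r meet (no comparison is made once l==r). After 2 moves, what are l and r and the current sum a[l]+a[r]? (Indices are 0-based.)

l=2, r=14, sum=34

l=0 r=14: -7+38=31 <38, l++
l=1 r=14: -5+38=33 <38, l++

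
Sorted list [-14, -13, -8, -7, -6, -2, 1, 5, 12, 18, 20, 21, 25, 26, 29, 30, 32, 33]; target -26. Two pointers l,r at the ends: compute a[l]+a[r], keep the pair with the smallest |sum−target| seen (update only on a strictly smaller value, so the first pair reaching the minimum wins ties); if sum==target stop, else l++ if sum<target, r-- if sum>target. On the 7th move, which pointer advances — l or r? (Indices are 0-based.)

r

l=0 r=17: -14+33=19 d=45 *, r--
l=0 r=16: -14+32=18 d=44 *, r--
l=0 r=15: -14+30=16 d=42 *, r--
l=0 r=14: -14+29=15 d=41 *, r--
l=0 r=13: -14+26=12 d=38 *, r--
l=0 r=12: -14+25=11 d=37 *, r--
l=0 r=11: -14+21=7 d=33 *, r--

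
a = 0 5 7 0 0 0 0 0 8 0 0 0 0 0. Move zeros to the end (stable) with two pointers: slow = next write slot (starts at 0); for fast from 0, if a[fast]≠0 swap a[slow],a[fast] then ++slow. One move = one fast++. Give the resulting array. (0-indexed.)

(s=0,f=0) a[fast]=0 → fast++
(s=0,f=1) a[fast]=5≠0 swap→a[0]=5 → slow++,fast++
(s=1,f=2) a[fast]=7≠0 swap→a[1]=7 → slow++,fast++
(s=2,f=3) a[fast]=0 → fast++
(s=2,f=4) a[fast]=0 → fast++
(s=2,f=5) a[fast]=0 → fast++
(s=2,f=6) a[fast]=0 → fast++
(s=2,f=7) a[fast]=0 → fast++
(s=2,f=8) a[fast]=8≠0 swap→a[2]=8 → slow++,fast++
(s=3,f=9) a[fast]=0 → fast++
(s=3,f=10) a[fast]=0 → fast++
(s=3,f=11) a[fast]=0 → fast++
(s=3,f=12) a[fast]=0 → fast++
(s=3,f=13) a[fast]=0 → fast++

[5, 7, 8, 0, 0, 0, 0, 0, 0, 0, 0, 0, 0, 0]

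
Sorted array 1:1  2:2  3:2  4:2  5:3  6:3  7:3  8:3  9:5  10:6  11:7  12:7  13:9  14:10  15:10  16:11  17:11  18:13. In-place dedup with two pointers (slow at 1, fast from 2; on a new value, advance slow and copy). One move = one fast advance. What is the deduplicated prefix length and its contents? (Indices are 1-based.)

length 10; prefix = [1, 2, 3, 5, 6, 7, 9, 10, 11, 13]

slow=1 fast=2: a[fast]=2≠a[slow]=1 write a[2]=2, slow++,fast++
slow=2 fast=3: a[fast]=2=a[slow] dup, fast++
slow=2 fast=4: a[fast]=2=a[slow] dup, fast++
slow=2 fast=5: a[fast]=3≠a[slow]=2 write a[3]=3, slow++,fast++
slow=3 fast=6: a[fast]=3=a[slow] dup, fast++
slow=3 fast=7: a[fast]=3=a[slow] dup, fast++
slow=3 fast=8: a[fast]=3=a[slow] dup, fast++
slow=3 fast=9: a[fast]=5≠a[slow]=3 write a[4]=5, slow++,fast++
slow=4 fast=10: a[fast]=6≠a[slow]=5 write a[5]=6, slow++,fast++
slow=5 fast=11: a[fast]=7≠a[slow]=6 write a[6]=7, slow++,fast++
slow=6 fast=12: a[fast]=7=a[slow] dup, fast++
slow=6 fast=13: a[fast]=9≠a[slow]=7 write a[7]=9, slow++,fast++
slow=7 fast=14: a[fast]=10≠a[slow]=9 write a[8]=10, slow++,fast++
slow=8 fast=15: a[fast]=10=a[slow] dup, fast++
slow=8 fast=16: a[fast]=11≠a[slow]=10 write a[9]=11, slow++,fast++
slow=9 fast=17: a[fast]=11=a[slow] dup, fast++
slow=9 fast=18: a[fast]=13≠a[slow]=11 write a[10]=13, slow++,fast++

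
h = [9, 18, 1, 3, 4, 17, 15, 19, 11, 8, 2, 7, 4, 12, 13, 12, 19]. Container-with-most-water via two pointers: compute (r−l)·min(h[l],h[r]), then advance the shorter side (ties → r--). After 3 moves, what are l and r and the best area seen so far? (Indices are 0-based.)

l=0 r=16: min(9,19)*16=144 best=144 *, l++
l=1 r=16: min(18,19)*15=270 best=270 *, l++
l=2 r=16: min(1,19)*14=14 best=270, l++

l=3, r=16, best area=270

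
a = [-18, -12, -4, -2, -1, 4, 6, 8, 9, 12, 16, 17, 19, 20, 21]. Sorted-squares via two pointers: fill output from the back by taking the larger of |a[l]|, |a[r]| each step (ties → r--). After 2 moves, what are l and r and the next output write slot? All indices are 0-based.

l=0, r=12, next write slot=12

l=0 r=14: |-18|<=|21| out[14]=441, r--
l=0 r=13: |-18|<=|20| out[13]=400, r--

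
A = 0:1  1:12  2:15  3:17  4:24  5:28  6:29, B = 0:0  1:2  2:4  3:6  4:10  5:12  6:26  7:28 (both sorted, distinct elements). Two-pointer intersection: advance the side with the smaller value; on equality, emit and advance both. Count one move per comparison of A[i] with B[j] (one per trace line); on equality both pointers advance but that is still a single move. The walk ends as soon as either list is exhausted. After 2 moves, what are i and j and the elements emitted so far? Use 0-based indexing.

i=1, j=1, emitted=[]

i=0 j=0: 1>0, j++
i=0 j=1: 1<2, i++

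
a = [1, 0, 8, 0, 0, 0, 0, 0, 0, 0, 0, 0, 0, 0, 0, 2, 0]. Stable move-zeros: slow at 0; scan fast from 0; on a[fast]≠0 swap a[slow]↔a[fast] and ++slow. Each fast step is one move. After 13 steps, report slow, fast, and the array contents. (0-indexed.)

slow=2, fast=13, a=[1, 8, 0, 0, 0, 0, 0, 0, 0, 0, 0, 0, 0, 0, 0, 2, 0]

slow=0 fast=0: a[fast]=1≠0 swap→a[0]=1, slow++,fast++
slow=1 fast=1: a[fast]=0, fast++
slow=1 fast=2: a[fast]=8≠0 swap→a[1]=8, slow++,fast++
slow=2 fast=3: a[fast]=0, fast++
slow=2 fast=4: a[fast]=0, fast++
slow=2 fast=5: a[fast]=0, fast++
slow=2 fast=6: a[fast]=0, fast++
slow=2 fast=7: a[fast]=0, fast++
slow=2 fast=8: a[fast]=0, fast++
slow=2 fast=9: a[fast]=0, fast++
slow=2 fast=10: a[fast]=0, fast++
slow=2 fast=11: a[fast]=0, fast++
slow=2 fast=12: a[fast]=0, fast++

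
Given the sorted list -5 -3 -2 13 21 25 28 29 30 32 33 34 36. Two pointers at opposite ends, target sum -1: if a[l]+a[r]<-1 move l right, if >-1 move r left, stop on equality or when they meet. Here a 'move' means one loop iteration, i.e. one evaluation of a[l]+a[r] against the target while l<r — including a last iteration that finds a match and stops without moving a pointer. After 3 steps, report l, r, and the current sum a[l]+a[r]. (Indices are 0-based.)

[0,12] -5+36=31 >-1 → r--
[0,11] -5+34=29 >-1 → r--
[0,10] -5+33=28 >-1 → r--

l=0, r=9, sum=27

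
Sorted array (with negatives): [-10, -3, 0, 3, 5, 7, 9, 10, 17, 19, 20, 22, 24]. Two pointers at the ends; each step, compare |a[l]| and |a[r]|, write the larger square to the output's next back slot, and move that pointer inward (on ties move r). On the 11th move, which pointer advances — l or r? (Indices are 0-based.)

r

[0,12] |-10|<=|24| out[12]=576 → r--
[0,11] |-10|<=|22| out[11]=484 → r--
[0,10] |-10|<=|20| out[10]=400 → r--
[0,9] |-10|<=|19| out[9]=361 → r--
[0,8] |-10|<=|17| out[8]=289 → r--
[0,7] |-10|<=|10| out[7]=100 → r--
[0,6] |-10|>|9| out[6]=100 → l++
[1,6] |-3|<=|9| out[5]=81 → r--
[1,5] |-3|<=|7| out[4]=49 → r--
[1,4] |-3|<=|5| out[3]=25 → r--
[1,3] |-3|<=|3| out[2]=9 → r--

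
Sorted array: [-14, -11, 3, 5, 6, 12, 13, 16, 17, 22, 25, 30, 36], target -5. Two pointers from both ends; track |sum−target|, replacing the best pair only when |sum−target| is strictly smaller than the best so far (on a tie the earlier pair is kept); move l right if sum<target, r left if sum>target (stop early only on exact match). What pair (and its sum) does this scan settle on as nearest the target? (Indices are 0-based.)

pair (-11, 6) with sum -5 (|Δ|=0)

[0,12] -14+36=22 d=27 * → r--
[0,11] -14+30=16 d=21 * → r--
[0,10] -14+25=11 d=16 * → r--
[0,9] -14+22=8 d=13 * → r--
[0,8] -14+17=3 d=8 * → r--
[0,7] -14+16=2 d=7 * → r--
[0,6] -14+13=-1 d=4 * → r--
[0,5] -14+12=-2 d=3 * → r--
[0,4] -14+6=-8 d=3 → l++
[1,4] -11+6=-5 d=0 * → stop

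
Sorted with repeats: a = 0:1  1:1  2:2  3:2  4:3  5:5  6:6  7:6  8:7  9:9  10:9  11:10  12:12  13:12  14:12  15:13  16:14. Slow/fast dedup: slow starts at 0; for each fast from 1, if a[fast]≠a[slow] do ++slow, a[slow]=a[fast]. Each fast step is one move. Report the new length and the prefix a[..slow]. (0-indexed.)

(s=0,f=1) a[fast]=1=a[slow] dup → fast++
(s=0,f=2) a[fast]=2≠a[slow]=1 write a[1]=2 → slow++,fast++
(s=1,f=3) a[fast]=2=a[slow] dup → fast++
(s=1,f=4) a[fast]=3≠a[slow]=2 write a[2]=3 → slow++,fast++
(s=2,f=5) a[fast]=5≠a[slow]=3 write a[3]=5 → slow++,fast++
(s=3,f=6) a[fast]=6≠a[slow]=5 write a[4]=6 → slow++,fast++
(s=4,f=7) a[fast]=6=a[slow] dup → fast++
(s=4,f=8) a[fast]=7≠a[slow]=6 write a[5]=7 → slow++,fast++
(s=5,f=9) a[fast]=9≠a[slow]=7 write a[6]=9 → slow++,fast++
(s=6,f=10) a[fast]=9=a[slow] dup → fast++
(s=6,f=11) a[fast]=10≠a[slow]=9 write a[7]=10 → slow++,fast++
(s=7,f=12) a[fast]=12≠a[slow]=10 write a[8]=12 → slow++,fast++
(s=8,f=13) a[fast]=12=a[slow] dup → fast++
(s=8,f=14) a[fast]=12=a[slow] dup → fast++
(s=8,f=15) a[fast]=13≠a[slow]=12 write a[9]=13 → slow++,fast++
(s=9,f=16) a[fast]=14≠a[slow]=13 write a[10]=14 → slow++,fast++

length 11; prefix = [1, 2, 3, 5, 6, 7, 9, 10, 12, 13, 14]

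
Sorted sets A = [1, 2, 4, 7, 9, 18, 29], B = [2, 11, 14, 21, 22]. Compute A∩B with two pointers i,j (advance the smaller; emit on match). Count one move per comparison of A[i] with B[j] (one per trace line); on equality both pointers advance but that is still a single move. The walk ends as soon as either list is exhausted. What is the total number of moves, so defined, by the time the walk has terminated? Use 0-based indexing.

10 moves

[i=0,j=0] 1<2 → i++
[i=1,j=0] 2==2 emit → i++,j++
[i=2,j=1] 4<11 → i++
[i=3,j=1] 7<11 → i++
[i=4,j=1] 9<11 → i++
[i=5,j=1] 18>11 → j++
[i=5,j=2] 18>14 → j++
[i=5,j=3] 18<21 → i++
[i=6,j=3] 29>21 → j++
[i=6,j=4] 29>22 → j++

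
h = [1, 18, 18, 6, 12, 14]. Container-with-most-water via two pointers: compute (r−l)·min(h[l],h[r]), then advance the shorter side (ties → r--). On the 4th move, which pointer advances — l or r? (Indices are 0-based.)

r

l=0 r=5: min(1,14)*5=5 best=5 *, l++
l=1 r=5: min(18,14)*4=56 best=56 *, r--
l=1 r=4: min(18,12)*3=36 best=56, r--
l=1 r=3: min(18,6)*2=12 best=56, r--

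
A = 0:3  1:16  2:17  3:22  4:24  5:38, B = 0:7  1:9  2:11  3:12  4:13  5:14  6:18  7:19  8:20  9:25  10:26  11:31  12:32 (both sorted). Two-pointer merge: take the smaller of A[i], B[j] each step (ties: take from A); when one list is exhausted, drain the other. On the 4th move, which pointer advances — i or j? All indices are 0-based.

j

[i=0,j=0] A[i]=3<=B[j]=7 take 3 → i++
[i=1,j=0] A[i]=16>B[j]=7 take 7 → j++
[i=1,j=1] A[i]=16>B[j]=9 take 9 → j++
[i=1,j=2] A[i]=16>B[j]=11 take 11 → j++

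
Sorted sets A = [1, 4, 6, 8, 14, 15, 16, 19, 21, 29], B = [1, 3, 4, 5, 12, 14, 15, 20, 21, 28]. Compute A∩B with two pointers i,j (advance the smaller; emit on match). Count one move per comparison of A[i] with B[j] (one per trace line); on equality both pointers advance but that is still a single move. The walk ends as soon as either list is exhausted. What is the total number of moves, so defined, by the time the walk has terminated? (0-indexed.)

14 moves

i=0 j=0: 1==1 emit, i++,j++
i=1 j=1: 4>3, j++
i=1 j=2: 4==4 emit, i++,j++
i=2 j=3: 6>5, j++
i=2 j=4: 6<12, i++
i=3 j=4: 8<12, i++
i=4 j=4: 14>12, j++
i=4 j=5: 14==14 emit, i++,j++
i=5 j=6: 15==15 emit, i++,j++
i=6 j=7: 16<20, i++
i=7 j=7: 19<20, i++
i=8 j=7: 21>20, j++
i=8 j=8: 21==21 emit, i++,j++
i=9 j=9: 29>28, j++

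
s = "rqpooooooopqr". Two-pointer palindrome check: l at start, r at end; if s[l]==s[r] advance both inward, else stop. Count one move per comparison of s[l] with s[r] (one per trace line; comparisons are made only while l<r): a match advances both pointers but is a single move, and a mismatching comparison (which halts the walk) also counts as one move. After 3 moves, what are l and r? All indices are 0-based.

[0,12] 'r'=='r' → l++,r--
[1,11] 'q'=='q' → l++,r--
[2,10] 'p'=='p' → l++,r--

l=3, r=9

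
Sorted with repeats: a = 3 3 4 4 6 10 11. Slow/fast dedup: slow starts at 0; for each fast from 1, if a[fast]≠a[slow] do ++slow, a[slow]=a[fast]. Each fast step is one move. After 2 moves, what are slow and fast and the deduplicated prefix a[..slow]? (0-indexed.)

(s=0,f=1) a[fast]=3=a[slow] dup → fast++
(s=0,f=2) a[fast]=4≠a[slow]=3 write a[1]=4 → slow++,fast++

slow=1, fast=3, prefix=[3, 4]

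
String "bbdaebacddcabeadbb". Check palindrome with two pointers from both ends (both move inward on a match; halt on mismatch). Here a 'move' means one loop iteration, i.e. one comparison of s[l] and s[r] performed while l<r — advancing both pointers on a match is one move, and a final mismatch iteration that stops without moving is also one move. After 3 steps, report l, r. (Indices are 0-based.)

l=0 r=17: 'b'=='b', l++,r--
l=1 r=16: 'b'=='b', l++,r--
l=2 r=15: 'd'=='d', l++,r--

l=3, r=14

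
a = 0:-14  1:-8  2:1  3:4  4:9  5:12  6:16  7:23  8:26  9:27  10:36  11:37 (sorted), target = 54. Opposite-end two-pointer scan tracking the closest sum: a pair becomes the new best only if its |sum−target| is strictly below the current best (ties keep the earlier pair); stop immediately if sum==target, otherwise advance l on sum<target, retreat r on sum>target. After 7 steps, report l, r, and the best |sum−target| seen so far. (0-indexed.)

l=0 r=11: -14+37=23 d=31 *, l++
l=1 r=11: -8+37=29 d=25 *, l++
l=2 r=11: 1+37=38 d=16 *, l++
l=3 r=11: 4+37=41 d=13 *, l++
l=4 r=11: 9+37=46 d=8 *, l++
l=5 r=11: 12+37=49 d=5 *, l++
l=6 r=11: 16+37=53 d=1 *, l++

l=7, r=11, best |Δ|=1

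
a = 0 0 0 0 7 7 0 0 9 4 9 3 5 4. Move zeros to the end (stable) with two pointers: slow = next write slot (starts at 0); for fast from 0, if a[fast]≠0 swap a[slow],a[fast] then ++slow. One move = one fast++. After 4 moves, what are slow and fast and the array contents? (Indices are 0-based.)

slow=0, fast=4, a=[0, 0, 0, 0, 7, 7, 0, 0, 9, 4, 9, 3, 5, 4]

slow=0 fast=0: a[fast]=0, fast++
slow=0 fast=1: a[fast]=0, fast++
slow=0 fast=2: a[fast]=0, fast++
slow=0 fast=3: a[fast]=0, fast++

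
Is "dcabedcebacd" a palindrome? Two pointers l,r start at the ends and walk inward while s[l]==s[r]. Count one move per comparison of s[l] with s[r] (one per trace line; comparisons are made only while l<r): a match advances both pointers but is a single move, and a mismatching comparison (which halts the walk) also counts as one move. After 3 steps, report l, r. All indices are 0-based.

l=3, r=8

l=0 r=11: 'd'=='d', l++,r--
l=1 r=10: 'c'=='c', l++,r--
l=2 r=9: 'a'=='a', l++,r--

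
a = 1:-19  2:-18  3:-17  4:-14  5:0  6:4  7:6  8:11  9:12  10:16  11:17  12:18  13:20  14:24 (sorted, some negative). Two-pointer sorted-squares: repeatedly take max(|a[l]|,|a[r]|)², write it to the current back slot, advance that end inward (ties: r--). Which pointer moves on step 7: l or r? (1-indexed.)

l=1 r=14: |-19|<=|24| out[14]=576, r--
l=1 r=13: |-19|<=|20| out[13]=400, r--
l=1 r=12: |-19|>|18| out[12]=361, l++
l=2 r=12: |-18|<=|18| out[11]=324, r--
l=2 r=11: |-18|>|17| out[10]=324, l++
l=3 r=11: |-17|<=|17| out[9]=289, r--
l=3 r=10: |-17|>|16| out[8]=289, l++

l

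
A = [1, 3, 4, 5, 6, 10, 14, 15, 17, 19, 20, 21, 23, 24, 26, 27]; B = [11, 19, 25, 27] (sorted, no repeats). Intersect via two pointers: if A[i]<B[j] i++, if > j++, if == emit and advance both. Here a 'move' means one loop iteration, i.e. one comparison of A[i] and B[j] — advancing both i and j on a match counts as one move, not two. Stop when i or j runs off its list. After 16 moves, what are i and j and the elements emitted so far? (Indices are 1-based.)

i=15, j=4, emitted=[19]

[i=1,j=1] 1<11 → i++
[i=2,j=1] 3<11 → i++
[i=3,j=1] 4<11 → i++
[i=4,j=1] 5<11 → i++
[i=5,j=1] 6<11 → i++
[i=6,j=1] 10<11 → i++
[i=7,j=1] 14>11 → j++
[i=7,j=2] 14<19 → i++
[i=8,j=2] 15<19 → i++
[i=9,j=2] 17<19 → i++
[i=10,j=2] 19==19 emit → i++,j++
[i=11,j=3] 20<25 → i++
[i=12,j=3] 21<25 → i++
[i=13,j=3] 23<25 → i++
[i=14,j=3] 24<25 → i++
[i=15,j=3] 26>25 → j++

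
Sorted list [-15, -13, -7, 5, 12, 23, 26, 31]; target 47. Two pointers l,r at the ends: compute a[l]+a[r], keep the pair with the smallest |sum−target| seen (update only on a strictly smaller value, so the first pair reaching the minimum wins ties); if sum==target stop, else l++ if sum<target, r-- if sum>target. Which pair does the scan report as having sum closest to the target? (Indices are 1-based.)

pair (23, 26) with sum 49 (|Δ|=2)

l=1 r=8: -15+31=16 d=31 *, l++
l=2 r=8: -13+31=18 d=29 *, l++
l=3 r=8: -7+31=24 d=23 *, l++
l=4 r=8: 5+31=36 d=11 *, l++
l=5 r=8: 12+31=43 d=4 *, l++
l=6 r=8: 23+31=54 d=7, r--
l=6 r=7: 23+26=49 d=2 *, r--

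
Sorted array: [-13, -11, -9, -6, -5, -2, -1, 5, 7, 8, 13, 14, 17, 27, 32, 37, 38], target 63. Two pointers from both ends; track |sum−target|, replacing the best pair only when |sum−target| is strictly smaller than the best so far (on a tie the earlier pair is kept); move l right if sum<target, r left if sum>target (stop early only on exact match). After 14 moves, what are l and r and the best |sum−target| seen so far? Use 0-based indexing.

l=13, r=15, best |Δ|=2

l=0 r=16: -13+38=25 d=38 *, l++
l=1 r=16: -11+38=27 d=36 *, l++
l=2 r=16: -9+38=29 d=34 *, l++
l=3 r=16: -6+38=32 d=31 *, l++
l=4 r=16: -5+38=33 d=30 *, l++
l=5 r=16: -2+38=36 d=27 *, l++
l=6 r=16: -1+38=37 d=26 *, l++
l=7 r=16: 5+38=43 d=20 *, l++
l=8 r=16: 7+38=45 d=18 *, l++
l=9 r=16: 8+38=46 d=17 *, l++
l=10 r=16: 13+38=51 d=12 *, l++
l=11 r=16: 14+38=52 d=11 *, l++
l=12 r=16: 17+38=55 d=8 *, l++
l=13 r=16: 27+38=65 d=2 *, r--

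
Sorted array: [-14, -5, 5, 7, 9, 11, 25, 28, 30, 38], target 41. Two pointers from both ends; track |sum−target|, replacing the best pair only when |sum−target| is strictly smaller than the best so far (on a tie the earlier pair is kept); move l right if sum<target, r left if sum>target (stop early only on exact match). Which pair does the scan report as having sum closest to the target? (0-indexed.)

pair (11, 30) with sum 41 (|Δ|=0)

[0,9] -14+38=24 d=17 * → l++
[1,9] -5+38=33 d=8 * → l++
[2,9] 5+38=43 d=2 * → r--
[2,8] 5+30=35 d=6 → l++
[3,8] 7+30=37 d=4 → l++
[4,8] 9+30=39 d=2 → l++
[5,8] 11+30=41 d=0 * → stop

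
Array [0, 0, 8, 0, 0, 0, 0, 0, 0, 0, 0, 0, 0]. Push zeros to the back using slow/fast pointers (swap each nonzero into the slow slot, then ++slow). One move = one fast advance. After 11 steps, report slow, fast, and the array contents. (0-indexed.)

slow=0 fast=0: a[fast]=0, fast++
slow=0 fast=1: a[fast]=0, fast++
slow=0 fast=2: a[fast]=8≠0 swap→a[0]=8, slow++,fast++
slow=1 fast=3: a[fast]=0, fast++
slow=1 fast=4: a[fast]=0, fast++
slow=1 fast=5: a[fast]=0, fast++
slow=1 fast=6: a[fast]=0, fast++
slow=1 fast=7: a[fast]=0, fast++
slow=1 fast=8: a[fast]=0, fast++
slow=1 fast=9: a[fast]=0, fast++
slow=1 fast=10: a[fast]=0, fast++

slow=1, fast=11, a=[8, 0, 0, 0, 0, 0, 0, 0, 0, 0, 0, 0, 0]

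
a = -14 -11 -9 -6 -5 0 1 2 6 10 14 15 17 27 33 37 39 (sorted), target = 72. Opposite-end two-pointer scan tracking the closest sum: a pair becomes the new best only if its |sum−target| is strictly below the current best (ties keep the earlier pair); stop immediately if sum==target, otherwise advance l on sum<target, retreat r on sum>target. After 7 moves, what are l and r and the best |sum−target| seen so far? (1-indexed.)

[1,17] -14+39=25 d=47 * → l++
[2,17] -11+39=28 d=44 * → l++
[3,17] -9+39=30 d=42 * → l++
[4,17] -6+39=33 d=39 * → l++
[5,17] -5+39=34 d=38 * → l++
[6,17] 0+39=39 d=33 * → l++
[7,17] 1+39=40 d=32 * → l++

l=8, r=17, best |Δ|=32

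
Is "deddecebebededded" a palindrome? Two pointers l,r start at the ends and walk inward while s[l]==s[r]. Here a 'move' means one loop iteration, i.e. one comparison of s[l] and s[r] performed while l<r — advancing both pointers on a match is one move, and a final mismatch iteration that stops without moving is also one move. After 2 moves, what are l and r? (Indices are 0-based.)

[0,16] 'd'=='d' → l++,r--
[1,15] 'e'=='e' → l++,r--

l=2, r=14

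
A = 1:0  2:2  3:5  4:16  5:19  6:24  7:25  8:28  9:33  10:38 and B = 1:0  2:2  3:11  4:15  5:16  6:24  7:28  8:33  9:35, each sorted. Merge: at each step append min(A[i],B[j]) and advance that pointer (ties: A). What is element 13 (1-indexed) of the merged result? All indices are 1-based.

[i=1,j=1] A[i]=0<=B[j]=0 take 0 → i++
[i=2,j=1] A[i]=2>B[j]=0 take 0 → j++
[i=2,j=2] A[i]=2<=B[j]=2 take 2 → i++
[i=3,j=2] A[i]=5>B[j]=2 take 2 → j++
[i=3,j=3] A[i]=5<=B[j]=11 take 5 → i++
[i=4,j=3] A[i]=16>B[j]=11 take 11 → j++
[i=4,j=4] A[i]=16>B[j]=15 take 15 → j++
[i=4,j=5] A[i]=16<=B[j]=16 take 16 → i++
[i=5,j=5] A[i]=19>B[j]=16 take 16 → j++
[i=5,j=6] A[i]=19<=B[j]=24 take 19 → i++
[i=6,j=6] A[i]=24<=B[j]=24 take 24 → i++
[i=7,j=6] A[i]=25>B[j]=24 take 24 → j++
[i=7,j=7] A[i]=25<=B[j]=28 take 25 → i++
[i=8,j=7] A[i]=28<=B[j]=28 take 28 → i++
[i=9,j=7] A[i]=33>B[j]=28 take 28 → j++
[i=9,j=8] A[i]=33<=B[j]=33 take 33 → i++
[i=10,j=8] A[i]=38>B[j]=33 take 33 → j++
[i=10,j=9] A[i]=38>B[j]=35 take 35 → j++
[i=10,j=10] B done, take A[i]=38 → i++

merged[13] = 25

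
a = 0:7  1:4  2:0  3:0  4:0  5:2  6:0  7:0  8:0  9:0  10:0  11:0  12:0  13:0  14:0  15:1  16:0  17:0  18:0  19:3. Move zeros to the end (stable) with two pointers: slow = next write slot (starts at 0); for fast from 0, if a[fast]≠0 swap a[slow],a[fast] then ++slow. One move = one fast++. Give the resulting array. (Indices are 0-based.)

slow=0 fast=0: a[fast]=7≠0 swap→a[0]=7, slow++,fast++
slow=1 fast=1: a[fast]=4≠0 swap→a[1]=4, slow++,fast++
slow=2 fast=2: a[fast]=0, fast++
slow=2 fast=3: a[fast]=0, fast++
slow=2 fast=4: a[fast]=0, fast++
slow=2 fast=5: a[fast]=2≠0 swap→a[2]=2, slow++,fast++
slow=3 fast=6: a[fast]=0, fast++
slow=3 fast=7: a[fast]=0, fast++
slow=3 fast=8: a[fast]=0, fast++
slow=3 fast=9: a[fast]=0, fast++
slow=3 fast=10: a[fast]=0, fast++
slow=3 fast=11: a[fast]=0, fast++
slow=3 fast=12: a[fast]=0, fast++
slow=3 fast=13: a[fast]=0, fast++
slow=3 fast=14: a[fast]=0, fast++
slow=3 fast=15: a[fast]=1≠0 swap→a[3]=1, slow++,fast++
slow=4 fast=16: a[fast]=0, fast++
slow=4 fast=17: a[fast]=0, fast++
slow=4 fast=18: a[fast]=0, fast++
slow=4 fast=19: a[fast]=3≠0 swap→a[4]=3, slow++,fast++

[7, 4, 2, 1, 3, 0, 0, 0, 0, 0, 0, 0, 0, 0, 0, 0, 0, 0, 0, 0]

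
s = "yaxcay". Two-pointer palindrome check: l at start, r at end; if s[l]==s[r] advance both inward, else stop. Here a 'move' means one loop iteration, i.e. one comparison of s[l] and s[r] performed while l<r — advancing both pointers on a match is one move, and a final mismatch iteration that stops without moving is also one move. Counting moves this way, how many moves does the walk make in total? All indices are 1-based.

3 moves

l=1 r=6: 'y'=='y', l++,r--
l=2 r=5: 'a'=='a', l++,r--
l=3 r=4: 'x'!='c', stop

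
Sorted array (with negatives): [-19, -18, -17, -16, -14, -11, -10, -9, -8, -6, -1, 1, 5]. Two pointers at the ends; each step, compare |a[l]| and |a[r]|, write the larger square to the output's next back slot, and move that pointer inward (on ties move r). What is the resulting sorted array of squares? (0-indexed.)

l=0 r=12: |-19|>|5| out[12]=361, l++
l=1 r=12: |-18|>|5| out[11]=324, l++
l=2 r=12: |-17|>|5| out[10]=289, l++
l=3 r=12: |-16|>|5| out[9]=256, l++
l=4 r=12: |-14|>|5| out[8]=196, l++
l=5 r=12: |-11|>|5| out[7]=121, l++
l=6 r=12: |-10|>|5| out[6]=100, l++
l=7 r=12: |-9|>|5| out[5]=81, l++
l=8 r=12: |-8|>|5| out[4]=64, l++
l=9 r=12: |-6|>|5| out[3]=36, l++
l=10 r=12: |-1|<=|5| out[2]=25, r--
l=10 r=11: |-1|<=|1| out[1]=1, r--
l=10 r=10: |-1|<=|-1| out[0]=1, r--

[1, 1, 25, 36, 64, 81, 100, 121, 196, 256, 289, 324, 361]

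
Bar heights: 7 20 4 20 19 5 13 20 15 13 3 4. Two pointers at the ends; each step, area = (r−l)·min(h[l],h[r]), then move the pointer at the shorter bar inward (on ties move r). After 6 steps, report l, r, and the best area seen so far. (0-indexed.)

[0,11] min(7,4)*11=44 best=44 * → r--
[0,10] min(7,3)*10=30 best=44 → r--
[0,9] min(7,13)*9=63 best=63 * → l++
[1,9] min(20,13)*8=104 best=104 * → r--
[1,8] min(20,15)*7=105 best=105 * → r--
[1,7] min(20,20)*6=120 best=120 * → r--

l=1, r=6, best area=120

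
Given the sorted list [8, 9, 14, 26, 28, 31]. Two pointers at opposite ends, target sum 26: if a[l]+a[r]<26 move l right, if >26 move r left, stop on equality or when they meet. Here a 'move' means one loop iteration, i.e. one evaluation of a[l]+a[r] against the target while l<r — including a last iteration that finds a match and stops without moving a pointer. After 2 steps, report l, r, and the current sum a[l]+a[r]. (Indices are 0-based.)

l=0 r=5: 8+31=39 >26, r--
l=0 r=4: 8+28=36 >26, r--

l=0, r=3, sum=34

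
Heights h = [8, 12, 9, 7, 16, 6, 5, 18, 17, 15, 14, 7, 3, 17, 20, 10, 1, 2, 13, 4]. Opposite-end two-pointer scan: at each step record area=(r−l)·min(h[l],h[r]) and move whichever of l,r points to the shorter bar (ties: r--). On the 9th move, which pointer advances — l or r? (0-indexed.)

r

l=0 r=19: min(8,4)*19=76 best=76 *, r--
l=0 r=18: min(8,13)*18=144 best=144 *, l++
l=1 r=18: min(12,13)*17=204 best=204 *, l++
l=2 r=18: min(9,13)*16=144 best=204, l++
l=3 r=18: min(7,13)*15=105 best=204, l++
l=4 r=18: min(16,13)*14=182 best=204, r--
l=4 r=17: min(16,2)*13=26 best=204, r--
l=4 r=16: min(16,1)*12=12 best=204, r--
l=4 r=15: min(16,10)*11=110 best=204, r--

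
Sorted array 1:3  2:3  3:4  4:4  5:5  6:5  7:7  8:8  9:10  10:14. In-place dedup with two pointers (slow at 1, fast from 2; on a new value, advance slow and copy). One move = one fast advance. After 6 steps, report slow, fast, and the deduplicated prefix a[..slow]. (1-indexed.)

slow=1 fast=2: a[fast]=3=a[slow] dup, fast++
slow=1 fast=3: a[fast]=4≠a[slow]=3 write a[2]=4, slow++,fast++
slow=2 fast=4: a[fast]=4=a[slow] dup, fast++
slow=2 fast=5: a[fast]=5≠a[slow]=4 write a[3]=5, slow++,fast++
slow=3 fast=6: a[fast]=5=a[slow] dup, fast++
slow=3 fast=7: a[fast]=7≠a[slow]=5 write a[4]=7, slow++,fast++

slow=4, fast=8, prefix=[3, 4, 5, 7]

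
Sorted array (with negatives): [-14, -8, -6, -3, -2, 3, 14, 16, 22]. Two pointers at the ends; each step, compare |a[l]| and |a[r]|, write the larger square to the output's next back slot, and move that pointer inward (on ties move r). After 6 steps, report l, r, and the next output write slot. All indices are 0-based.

l=3, r=5, next write slot=2

[0,8] |-14|<=|22| out[8]=484 → r--
[0,7] |-14|<=|16| out[7]=256 → r--
[0,6] |-14|<=|14| out[6]=196 → r--
[0,5] |-14|>|3| out[5]=196 → l++
[1,5] |-8|>|3| out[4]=64 → l++
[2,5] |-6|>|3| out[3]=36 → l++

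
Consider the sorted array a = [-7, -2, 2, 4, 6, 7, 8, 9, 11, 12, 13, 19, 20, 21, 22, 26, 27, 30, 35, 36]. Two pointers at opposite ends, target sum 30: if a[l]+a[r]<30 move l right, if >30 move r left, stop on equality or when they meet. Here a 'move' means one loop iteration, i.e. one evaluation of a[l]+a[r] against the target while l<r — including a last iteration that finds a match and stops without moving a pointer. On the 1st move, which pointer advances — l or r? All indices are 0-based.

l

l=0 r=19: -7+36=29 <30, l++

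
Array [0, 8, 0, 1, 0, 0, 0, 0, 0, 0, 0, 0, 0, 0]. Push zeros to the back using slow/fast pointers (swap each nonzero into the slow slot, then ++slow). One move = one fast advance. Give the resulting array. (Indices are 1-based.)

[8, 1, 0, 0, 0, 0, 0, 0, 0, 0, 0, 0, 0, 0]

(s=1,f=1) a[fast]=0 → fast++
(s=1,f=2) a[fast]=8≠0 swap→a[1]=8 → slow++,fast++
(s=2,f=3) a[fast]=0 → fast++
(s=2,f=4) a[fast]=1≠0 swap→a[2]=1 → slow++,fast++
(s=3,f=5) a[fast]=0 → fast++
(s=3,f=6) a[fast]=0 → fast++
(s=3,f=7) a[fast]=0 → fast++
(s=3,f=8) a[fast]=0 → fast++
(s=3,f=9) a[fast]=0 → fast++
(s=3,f=10) a[fast]=0 → fast++
(s=3,f=11) a[fast]=0 → fast++
(s=3,f=12) a[fast]=0 → fast++
(s=3,f=13) a[fast]=0 → fast++
(s=3,f=14) a[fast]=0 → fast++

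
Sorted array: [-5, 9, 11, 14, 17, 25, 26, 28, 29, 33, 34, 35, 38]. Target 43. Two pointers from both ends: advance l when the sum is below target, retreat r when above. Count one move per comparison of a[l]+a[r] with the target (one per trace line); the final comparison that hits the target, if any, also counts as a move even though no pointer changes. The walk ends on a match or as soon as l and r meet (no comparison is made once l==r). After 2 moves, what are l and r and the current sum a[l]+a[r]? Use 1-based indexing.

l=2, r=12, sum=44

l=1 r=13: -5+38=33 <43, l++
l=2 r=13: 9+38=47 >43, r--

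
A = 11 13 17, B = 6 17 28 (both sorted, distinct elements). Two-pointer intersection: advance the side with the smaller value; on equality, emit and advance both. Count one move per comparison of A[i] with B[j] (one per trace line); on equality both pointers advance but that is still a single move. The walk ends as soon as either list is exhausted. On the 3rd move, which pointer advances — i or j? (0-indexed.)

i

i=0 j=0: 11>6, j++
i=0 j=1: 11<17, i++
i=1 j=1: 13<17, i++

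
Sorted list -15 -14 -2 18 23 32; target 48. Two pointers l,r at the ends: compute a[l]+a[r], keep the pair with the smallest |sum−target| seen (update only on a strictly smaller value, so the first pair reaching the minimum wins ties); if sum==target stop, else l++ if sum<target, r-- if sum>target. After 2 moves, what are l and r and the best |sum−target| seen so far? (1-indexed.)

l=3, r=6, best |Δ|=30

l=1 r=6: -15+32=17 d=31 *, l++
l=2 r=6: -14+32=18 d=30 *, l++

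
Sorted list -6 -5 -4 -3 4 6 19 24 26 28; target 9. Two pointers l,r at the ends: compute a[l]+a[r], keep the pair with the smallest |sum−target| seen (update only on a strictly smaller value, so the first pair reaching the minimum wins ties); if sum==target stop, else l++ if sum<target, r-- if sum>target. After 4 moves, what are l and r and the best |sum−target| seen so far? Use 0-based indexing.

l=0 r=9: -6+28=22 d=13 *, r--
l=0 r=8: -6+26=20 d=11 *, r--
l=0 r=7: -6+24=18 d=9 *, r--
l=0 r=6: -6+19=13 d=4 *, r--

l=0, r=5, best |Δ|=4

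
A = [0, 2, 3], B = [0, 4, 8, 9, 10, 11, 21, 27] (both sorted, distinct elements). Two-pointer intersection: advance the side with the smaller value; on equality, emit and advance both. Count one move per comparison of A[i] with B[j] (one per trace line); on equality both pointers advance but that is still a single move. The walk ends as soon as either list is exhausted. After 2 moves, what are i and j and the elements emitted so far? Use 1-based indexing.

i=3, j=2, emitted=[0]

[i=1,j=1] 0==0 emit → i++,j++
[i=2,j=2] 2<4 → i++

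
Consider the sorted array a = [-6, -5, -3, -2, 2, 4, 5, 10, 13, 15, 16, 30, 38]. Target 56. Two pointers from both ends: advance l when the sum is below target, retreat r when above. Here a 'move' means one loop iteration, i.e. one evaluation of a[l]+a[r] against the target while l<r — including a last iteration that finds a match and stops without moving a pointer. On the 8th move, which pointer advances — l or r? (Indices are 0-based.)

[0,12] -6+38=32 <56 → l++
[1,12] -5+38=33 <56 → l++
[2,12] -3+38=35 <56 → l++
[3,12] -2+38=36 <56 → l++
[4,12] 2+38=40 <56 → l++
[5,12] 4+38=42 <56 → l++
[6,12] 5+38=43 <56 → l++
[7,12] 10+38=48 <56 → l++

l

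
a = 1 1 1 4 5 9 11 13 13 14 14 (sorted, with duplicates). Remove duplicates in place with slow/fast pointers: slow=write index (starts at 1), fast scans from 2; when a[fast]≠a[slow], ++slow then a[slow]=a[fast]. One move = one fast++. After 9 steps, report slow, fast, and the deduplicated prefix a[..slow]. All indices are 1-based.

slow=7, fast=11, prefix=[1, 4, 5, 9, 11, 13, 14]

(s=1,f=2) a[fast]=1=a[slow] dup → fast++
(s=1,f=3) a[fast]=1=a[slow] dup → fast++
(s=1,f=4) a[fast]=4≠a[slow]=1 write a[2]=4 → slow++,fast++
(s=2,f=5) a[fast]=5≠a[slow]=4 write a[3]=5 → slow++,fast++
(s=3,f=6) a[fast]=9≠a[slow]=5 write a[4]=9 → slow++,fast++
(s=4,f=7) a[fast]=11≠a[slow]=9 write a[5]=11 → slow++,fast++
(s=5,f=8) a[fast]=13≠a[slow]=11 write a[6]=13 → slow++,fast++
(s=6,f=9) a[fast]=13=a[slow] dup → fast++
(s=6,f=10) a[fast]=14≠a[slow]=13 write a[7]=14 → slow++,fast++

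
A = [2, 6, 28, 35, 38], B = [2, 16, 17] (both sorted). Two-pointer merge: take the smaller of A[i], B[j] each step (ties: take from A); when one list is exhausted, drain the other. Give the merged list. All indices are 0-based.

i=0 j=0: A[i]=2<=B[j]=2 take 2, i++
i=1 j=0: A[i]=6>B[j]=2 take 2, j++
i=1 j=1: A[i]=6<=B[j]=16 take 6, i++
i=2 j=1: A[i]=28>B[j]=16 take 16, j++
i=2 j=2: A[i]=28>B[j]=17 take 17, j++
i=2 j=3: B done, take A[i]=28, i++
i=3 j=3: B done, take A[i]=35, i++
i=4 j=3: B done, take A[i]=38, i++

[2, 2, 6, 16, 17, 28, 35, 38]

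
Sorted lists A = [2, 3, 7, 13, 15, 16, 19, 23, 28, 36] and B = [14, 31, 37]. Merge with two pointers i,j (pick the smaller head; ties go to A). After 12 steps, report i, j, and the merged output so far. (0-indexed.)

[i=0,j=0] A[i]=2<=B[j]=14 take 2 → i++
[i=1,j=0] A[i]=3<=B[j]=14 take 3 → i++
[i=2,j=0] A[i]=7<=B[j]=14 take 7 → i++
[i=3,j=0] A[i]=13<=B[j]=14 take 13 → i++
[i=4,j=0] A[i]=15>B[j]=14 take 14 → j++
[i=4,j=1] A[i]=15<=B[j]=31 take 15 → i++
[i=5,j=1] A[i]=16<=B[j]=31 take 16 → i++
[i=6,j=1] A[i]=19<=B[j]=31 take 19 → i++
[i=7,j=1] A[i]=23<=B[j]=31 take 23 → i++
[i=8,j=1] A[i]=28<=B[j]=31 take 28 → i++
[i=9,j=1] A[i]=36>B[j]=31 take 31 → j++
[i=9,j=2] A[i]=36<=B[j]=37 take 36 → i++

i=10, j=2, merged so far=[2, 3, 7, 13, 14, 15, 16, 19, 23, 28, 31, 36]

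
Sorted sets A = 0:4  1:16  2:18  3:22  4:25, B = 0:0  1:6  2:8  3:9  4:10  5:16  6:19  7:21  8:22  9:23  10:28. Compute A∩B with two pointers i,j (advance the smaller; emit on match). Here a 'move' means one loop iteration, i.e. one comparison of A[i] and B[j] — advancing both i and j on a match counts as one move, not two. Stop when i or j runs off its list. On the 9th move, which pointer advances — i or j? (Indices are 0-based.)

j

i=0 j=0: 4>0, j++
i=0 j=1: 4<6, i++
i=1 j=1: 16>6, j++
i=1 j=2: 16>8, j++
i=1 j=3: 16>9, j++
i=1 j=4: 16>10, j++
i=1 j=5: 16==16 emit, i++,j++
i=2 j=6: 18<19, i++
i=3 j=6: 22>19, j++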